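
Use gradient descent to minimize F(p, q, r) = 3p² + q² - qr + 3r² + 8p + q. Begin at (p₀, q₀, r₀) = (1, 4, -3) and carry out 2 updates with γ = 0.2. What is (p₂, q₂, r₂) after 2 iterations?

∇F = (6p + 8, 2q - r + 1, -q + 6r)
Step 1: at (1, 4, -3), ∇F = (14, 12, -22) → (1, 4, -3) − 0.2·(14, 12, -22) = (-1.8, 1.6, 1.4)
Step 2: at (-1.8, 1.6, 1.4), ∇F = (-2.8, 2.8, 6.8) → (-1.8, 1.6, 1.4) − 0.2·(-2.8, 2.8, 6.8) = (-1.24, 1.04, 0.04)

(-1.24, 1.04, 0.04)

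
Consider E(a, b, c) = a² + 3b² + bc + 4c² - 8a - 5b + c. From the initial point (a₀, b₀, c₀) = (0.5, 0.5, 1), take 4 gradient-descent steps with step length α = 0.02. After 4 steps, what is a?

1.02728704

∇E = (2a - 8, 6b + c - 5, b + 8c + 1)
(a₁, b₁, c₁) = (0.5, 0.5, 1) − 0.02·(-7, -1, 9.5) = (0.64, 0.52, 0.81)
(a₂, b₂, c₂) = (0.64, 0.52, 0.81) − 0.02·(-6.72, -1.07, 8) = (0.7744, 0.5414, 0.65)
(a₃, b₃, c₃) = (0.7744, 0.5414, 0.65) − 0.02·(-6.4512, -1.1016, 6.7414) = (0.903424, 0.563432, 0.515172)
(a₄, b₄, c₄) = (0.903424, 0.563432, 0.515172) − 0.02·(-6.193152, -1.104236, 5.684808) = (1.02728704, 0.58551672, 0.40147584)
a = 1.02728704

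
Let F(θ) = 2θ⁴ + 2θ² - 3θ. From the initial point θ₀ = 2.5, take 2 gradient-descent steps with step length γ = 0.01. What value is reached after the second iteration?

1.03135744

F′(θ) = 8θ³ + 4θ - 3
θ₁ = 2.5 − 0.01·132 = 1.18
θ₂ = 1.18 − 0.01·14.864256 = 1.03135744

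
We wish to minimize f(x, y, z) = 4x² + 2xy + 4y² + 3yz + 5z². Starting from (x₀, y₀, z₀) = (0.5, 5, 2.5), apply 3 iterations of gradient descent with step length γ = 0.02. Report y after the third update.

∇f = (8x + 2y, 2x + 8y + 3z, 3y + 10z)
Step 1: at (0.5, 5, 2.5), ∇f = (14, 48.5, 40) → (0.5, 5, 2.5) − 0.02·(14, 48.5, 40) = (0.22, 4.03, 1.7)
Step 2: at (0.22, 4.03, 1.7), ∇f = (9.82, 37.78, 29.09) → (0.22, 4.03, 1.7) − 0.02·(9.82, 37.78, 29.09) = (0.0236, 3.2744, 1.1182)
Step 3: at (0.0236, 3.2744, 1.1182), ∇f = (6.7376, 29.597, 21.0052) → (0.0236, 3.2744, 1.1182) − 0.02·(6.7376, 29.597, 21.0052) = (-0.111152, 2.68246, 0.698096)
y = 2.68246

2.68246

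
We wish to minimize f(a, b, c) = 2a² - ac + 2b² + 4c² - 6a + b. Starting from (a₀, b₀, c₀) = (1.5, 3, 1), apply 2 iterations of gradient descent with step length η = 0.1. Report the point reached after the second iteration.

(1.595, 0.92, 0.23)

∇f = (4a - c - 6, 4b + 1, -a + 8c)
Step 1: at (1.5, 3, 1), ∇f = (-1, 13, 6.5) → (1.5, 3, 1) − 0.1·(-1, 13, 6.5) = (1.6, 1.7, 0.35)
Step 2: at (1.6, 1.7, 0.35), ∇f = (0.05, 7.8, 1.2) → (1.6, 1.7, 0.35) − 0.1·(0.05, 7.8, 1.2) = (1.595, 0.92, 0.23)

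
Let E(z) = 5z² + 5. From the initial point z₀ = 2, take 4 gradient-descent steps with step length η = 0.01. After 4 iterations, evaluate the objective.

13.6093442

E′(z) = 10z
z₁ = 2 − 0.01·20 = 1.8
z₂ = 1.8 − 0.01·18 = 1.62
z₃ = 1.62 − 0.01·16.2 = 1.458
z₄ = 1.458 − 0.01·14.58 = 1.3122
E(1.3122) = 13.6093442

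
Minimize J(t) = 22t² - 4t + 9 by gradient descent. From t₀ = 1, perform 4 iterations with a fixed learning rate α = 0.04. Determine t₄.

0.3942016

J′(t) = 44t - 4
t₁ = 1 − 0.04·40 = -0.6
t₂ = -0.6 − 0.04·(-30.4) = 0.616
t₃ = 0.616 − 0.04·23.104 = -0.30816
t₄ = -0.30816 − 0.04·(-17.55904) = 0.3942016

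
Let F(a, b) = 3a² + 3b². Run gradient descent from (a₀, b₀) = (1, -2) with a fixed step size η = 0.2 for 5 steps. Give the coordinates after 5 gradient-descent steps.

(-0.00032, 0.00064)

∇F = (6a, 6b)
Step 1: at (1, -2), ∇F = (6, -12) → (1, -2) − 0.2·(6, -12) = (-0.2, 0.4)
Step 2: at (-0.2, 0.4), ∇F = (-1.2, 2.4) → (-0.2, 0.4) − 0.2·(-1.2, 2.4) = (0.04, -0.08)
Step 3: at (0.04, -0.08), ∇F = (0.24, -0.48) → (0.04, -0.08) − 0.2·(0.24, -0.48) = (-0.008, 0.016)
Step 4: at (-0.008, 0.016), ∇F = (-0.048, 0.096) → (-0.008, 0.016) − 0.2·(-0.048, 0.096) = (0.0016, -0.0032)
Step 5: at (0.0016, -0.0032), ∇F = (0.0096, -0.0192) → (0.0016, -0.0032) − 0.2·(0.0096, -0.0192) = (-0.00032, 0.00064)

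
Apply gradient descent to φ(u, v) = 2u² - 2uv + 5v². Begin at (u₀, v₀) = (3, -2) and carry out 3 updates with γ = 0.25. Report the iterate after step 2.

(2.25, -7.25)

∇φ = (4u - 2v, -2u + 10v)
Step 1: at (3, -2), ∇φ = (16, -26) → (3, -2) − 0.25·(16, -26) = (-1, 4.5)
Step 2: at (-1, 4.5), ∇φ = (-13, 47) → (-1, 4.5) − 0.25·(-13, 47) = (2.25, -7.25)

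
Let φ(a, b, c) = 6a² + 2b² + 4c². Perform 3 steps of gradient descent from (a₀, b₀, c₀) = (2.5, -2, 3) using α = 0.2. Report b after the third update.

∇φ = (12a, 4b, 8c)
(a₁, b₁, c₁) = (2.5, -2, 3) − 0.2·(30, -8, 24) = (-3.5, -0.4, -1.8)
(a₂, b₂, c₂) = (-3.5, -0.4, -1.8) − 0.2·(-42, -1.6, -14.4) = (4.9, -0.08, 1.08)
(a₃, b₃, c₃) = (4.9, -0.08, 1.08) − 0.2·(58.8, -0.32, 8.64) = (-6.86, -0.016, -0.648)
b = -0.016

-0.016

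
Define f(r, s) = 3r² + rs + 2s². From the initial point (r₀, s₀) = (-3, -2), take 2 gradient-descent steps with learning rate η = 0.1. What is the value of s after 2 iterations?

-0.44

∇f = (6r + s, r + 4s)
Step 1: at (-3, -2), ∇f = (-20, -11) → (-3, -2) − 0.1·(-20, -11) = (-1, -0.9)
Step 2: at (-1, -0.9), ∇f = (-6.9, -4.6) → (-1, -0.9) − 0.1·(-6.9, -4.6) = (-0.31, -0.44)
s = -0.44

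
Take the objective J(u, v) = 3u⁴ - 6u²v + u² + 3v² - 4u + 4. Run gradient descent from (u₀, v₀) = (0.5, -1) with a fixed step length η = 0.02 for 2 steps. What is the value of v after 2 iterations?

-0.727828

∇J = (12u³ - 12uv + 2u - 4, -6u² + 6v)
Step 1: at (0.5, -1), ∇J = (4.5, -7.5) → (0.5, -1) − 0.02·(4.5, -7.5) = (0.41, -0.85)
Step 2: at (0.41, -0.85), ∇J = (1.829052, -6.1086) → (0.41, -0.85) − 0.02·(1.829052, -6.1086) = (0.37341896, -0.727828)
v = -0.727828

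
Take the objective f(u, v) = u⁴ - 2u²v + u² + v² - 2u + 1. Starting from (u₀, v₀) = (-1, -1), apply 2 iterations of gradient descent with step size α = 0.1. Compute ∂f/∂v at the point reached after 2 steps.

∇f = (4u³ - 4uv + 2u - 2, -2u² + 2v)
(u₁, v₁) = (-1, -1) − 0.1·(-12, -4) = (0.2, -0.6)
(u₂, v₂) = (0.2, -0.6) − 0.1·(-1.088, -1.28) = (0.3088, -0.472)
∂f/∂v at (0.3088, -0.472) = -1.13471488

-1.13471488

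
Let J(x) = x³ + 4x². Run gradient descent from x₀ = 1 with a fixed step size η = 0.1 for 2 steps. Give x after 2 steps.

-0.023

J′(x) = 3x² + 8x
Step 1: J′(1) = 11; x₁ = 1 − 0.1·11 = -0.1
Step 2: J′(-0.1) = -0.77; x₂ = -0.1 − 0.1·(-0.77) = -0.023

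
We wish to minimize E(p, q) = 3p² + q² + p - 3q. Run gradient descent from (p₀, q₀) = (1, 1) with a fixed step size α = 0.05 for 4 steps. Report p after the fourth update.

∇E = (6p + 1, 2q - 3)
(p₁, q₁) = (1, 1) − 0.05·(7, -1) = (0.65, 1.05)
(p₂, q₂) = (0.65, 1.05) − 0.05·(4.9, -0.9) = (0.405, 1.095)
(p₃, q₃) = (0.405, 1.095) − 0.05·(3.43, -0.81) = (0.2335, 1.1355)
(p₄, q₄) = (0.2335, 1.1355) − 0.05·(2.401, -0.729) = (0.11345, 1.17195)
p = 0.11345

0.11345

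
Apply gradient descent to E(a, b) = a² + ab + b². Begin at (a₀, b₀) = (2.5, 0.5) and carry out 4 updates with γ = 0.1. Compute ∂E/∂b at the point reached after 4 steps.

0.42435

∇E = (2a + b, a + 2b)
Step 1: at (2.5, 0.5), ∇E = (5.5, 3.5) → (2.5, 0.5) − 0.1·(5.5, 3.5) = (1.95, 0.15)
Step 2: at (1.95, 0.15), ∇E = (4.05, 2.25) → (1.95, 0.15) − 0.1·(4.05, 2.25) = (1.545, -0.075)
Step 3: at (1.545, -0.075), ∇E = (3.015, 1.395) → (1.545, -0.075) − 0.1·(3.015, 1.395) = (1.2435, -0.2145)
Step 4: at (1.2435, -0.2145), ∇E = (2.2725, 0.8145) → (1.2435, -0.2145) − 0.1·(2.2725, 0.8145) = (1.01625, -0.29595)
∂E/∂b at (1.01625, -0.29595) = 0.42435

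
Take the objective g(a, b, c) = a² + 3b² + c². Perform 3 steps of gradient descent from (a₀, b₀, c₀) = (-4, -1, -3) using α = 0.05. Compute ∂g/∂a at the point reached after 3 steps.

∇g = (2a, 6b, 2c)
(a₁, b₁, c₁) = (-4, -1, -3) − 0.05·(-8, -6, -6) = (-3.6, -0.7, -2.7)
(a₂, b₂, c₂) = (-3.6, -0.7, -2.7) − 0.05·(-7.2, -4.2, -5.4) = (-3.24, -0.49, -2.43)
(a₃, b₃, c₃) = (-3.24, -0.49, -2.43) − 0.05·(-6.48, -2.94, -4.86) = (-2.916, -0.343, -2.187)
∂g/∂a at (-2.916, -0.343, -2.187) = -5.832

-5.832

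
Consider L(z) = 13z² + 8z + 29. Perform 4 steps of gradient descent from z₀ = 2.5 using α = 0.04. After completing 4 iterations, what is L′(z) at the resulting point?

L′(z) = 26z + 8
z₁ = 2.5 − 0.04·73 = -0.42
z₂ = -0.42 − 0.04·(-2.92) = -0.3032
z₃ = -0.3032 − 0.04·0.1168 = -0.307872
z₄ = -0.307872 − 0.04·(-0.004672) = -0.30768512
L′(z) at (-0.30768512) = 0.00018688

0.00018688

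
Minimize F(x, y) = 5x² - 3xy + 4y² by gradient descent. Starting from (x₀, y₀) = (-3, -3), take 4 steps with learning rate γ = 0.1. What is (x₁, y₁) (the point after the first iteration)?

∇F = (10x - 3y, -3x + 8y)
(x₁, y₁) = (-3, -3) − 0.1·(-21, -15) = (-0.9, -1.5)

(-0.9, -1.5)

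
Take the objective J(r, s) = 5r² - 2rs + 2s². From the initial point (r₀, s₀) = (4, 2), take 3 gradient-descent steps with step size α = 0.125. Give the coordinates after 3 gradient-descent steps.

∇J = (10r - 2s, -2r + 4s)
(r₁, s₁) = (4, 2) − 0.125·(36, 0) = (-0.5, 2)
(r₂, s₂) = (-0.5, 2) − 0.125·(-9, 9) = (0.625, 0.875)
(r₃, s₃) = (0.625, 0.875) − 0.125·(4.5, 2.25) = (0.0625, 0.59375)

(0.0625, 0.59375)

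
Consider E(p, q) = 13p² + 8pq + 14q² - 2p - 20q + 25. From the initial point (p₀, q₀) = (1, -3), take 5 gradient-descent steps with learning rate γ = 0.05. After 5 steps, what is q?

∇E = (26p + 8q - 2, 8p + 28q - 20)
(p₁, q₁) = (1, -3) − 0.05·(0, -96) = (1, 1.8)
(p₂, q₂) = (1, 1.8) − 0.05·(38.4, 38.4) = (-0.92, -0.12)
(p₃, q₃) = (-0.92, -0.12) − 0.05·(-26.88, -30.72) = (0.424, 1.416)
(p₄, q₄) = (0.424, 1.416) − 0.05·(20.352, 23.04) = (-0.5936, 0.264)
(p₅, q₅) = (-0.5936, 0.264) − 0.05·(-15.3216, -17.3568) = (0.17248, 1.13184)
q = 1.13184

1.13184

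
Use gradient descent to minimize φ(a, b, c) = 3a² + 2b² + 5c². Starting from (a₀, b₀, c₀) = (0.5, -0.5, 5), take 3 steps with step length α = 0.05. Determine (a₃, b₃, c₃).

∇φ = (6a, 4b, 10c)
(a₁, b₁, c₁) = (0.5, -0.5, 5) − 0.05·(3, -2, 50) = (0.35, -0.4, 2.5)
(a₂, b₂, c₂) = (0.35, -0.4, 2.5) − 0.05·(2.1, -1.6, 25) = (0.245, -0.32, 1.25)
(a₃, b₃, c₃) = (0.245, -0.32, 1.25) − 0.05·(1.47, -1.28, 12.5) = (0.1715, -0.256, 0.625)

(0.1715, -0.256, 0.625)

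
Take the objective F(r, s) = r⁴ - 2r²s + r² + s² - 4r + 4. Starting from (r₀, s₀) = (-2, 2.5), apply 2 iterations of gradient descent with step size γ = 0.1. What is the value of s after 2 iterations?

2.24

∇F = (4r³ - 4rs + 2r - 4, -2r² + 2s)
(r₁, s₁) = (-2, 2.5) − 0.1·(-20, -3) = (0, 2.8)
(r₂, s₂) = (0, 2.8) − 0.1·(-4, 5.6) = (0.4, 2.24)
s = 2.24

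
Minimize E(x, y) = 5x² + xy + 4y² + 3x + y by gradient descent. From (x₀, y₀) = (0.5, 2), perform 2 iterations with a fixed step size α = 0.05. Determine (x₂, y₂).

∇E = (10x + y + 3, x + 8y + 1)
(x₁, y₁) = (0.5, 2) − 0.05·(10, 17.5) = (0, 1.125)
(x₂, y₂) = (0, 1.125) − 0.05·(4.125, 10) = (-0.20625, 0.625)

(-0.20625, 0.625)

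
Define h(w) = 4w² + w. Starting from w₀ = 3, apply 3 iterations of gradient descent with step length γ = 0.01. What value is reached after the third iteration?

h′(w) = 8w + 1
Step 1: h′(3) = 25; w₁ = 3 − 0.01·25 = 2.75
Step 2: h′(2.75) = 23; w₂ = 2.75 − 0.01·23 = 2.52
Step 3: h′(2.52) = 21.16; w₃ = 2.52 − 0.01·21.16 = 2.3084

2.3084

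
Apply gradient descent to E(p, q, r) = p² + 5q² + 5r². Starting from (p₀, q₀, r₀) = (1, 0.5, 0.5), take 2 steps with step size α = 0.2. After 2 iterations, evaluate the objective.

∇E = (2p, 10q, 10r)
(p₁, q₁, r₁) = (1, 0.5, 0.5) − 0.2·(2, 5, 5) = (0.6, -0.5, -0.5)
(p₂, q₂, r₂) = (0.6, -0.5, -0.5) − 0.2·(1.2, -5, -5) = (0.36, 0.5, 0.5)
E(0.36, 0.5, 0.5) = 2.6296

2.6296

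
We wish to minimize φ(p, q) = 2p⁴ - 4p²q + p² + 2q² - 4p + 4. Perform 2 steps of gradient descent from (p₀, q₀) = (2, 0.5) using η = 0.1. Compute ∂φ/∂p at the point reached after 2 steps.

∇φ = (8p³ - 8pq + 2p - 4, -4p² + 4q)
(p₁, q₁) = (2, 0.5) − 0.1·(56, -14) = (-3.6, 1.9)
(p₂, q₂) = (-3.6, 1.9) − 0.1·(-329.728, -44.24) = (29.3728, 6.324)
∂φ/∂p at (29.3728, 6.324) = 201302.456564514816

201302.456564514816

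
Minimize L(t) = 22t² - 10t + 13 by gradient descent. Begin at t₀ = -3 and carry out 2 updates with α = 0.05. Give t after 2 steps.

L′(t) = 44t - 10
Step 1: L′(-3) = -142; t₁ = -3 − 0.05·(-142) = 4.1
Step 2: L′(4.1) = 170.4; t₂ = 4.1 − 0.05·170.4 = -4.42

-4.42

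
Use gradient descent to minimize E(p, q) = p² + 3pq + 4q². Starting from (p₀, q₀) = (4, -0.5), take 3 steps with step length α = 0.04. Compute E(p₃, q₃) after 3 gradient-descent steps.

∇E = (2p + 3q, 3p + 8q)
Step 1: at (4, -0.5), ∇E = (6.5, 8) → (4, -0.5) − 0.04·(6.5, 8) = (3.74, -0.82)
Step 2: at (3.74, -0.82), ∇E = (5.02, 4.66) → (3.74, -0.82) − 0.04·(5.02, 4.66) = (3.5392, -1.0064)
Step 3: at (3.5392, -1.0064), ∇E = (4.0592, 2.5664) → (3.5392, -1.0064) − 0.04·(4.0592, 2.5664) = (3.376832, -1.109056)
E(3.376832, -1.109056) = 5.087727828992

5.087727828992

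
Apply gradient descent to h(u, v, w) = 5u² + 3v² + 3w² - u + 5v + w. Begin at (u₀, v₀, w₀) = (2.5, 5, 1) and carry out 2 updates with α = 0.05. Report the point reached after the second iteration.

(0.7, 2.025, 0.405)

∇h = (10u - 1, 6v + 5, 6w + 1)
Step 1: at (2.5, 5, 1), ∇h = (24, 35, 7) → (2.5, 5, 1) − 0.05·(24, 35, 7) = (1.3, 3.25, 0.65)
Step 2: at (1.3, 3.25, 0.65), ∇h = (12, 24.5, 4.9) → (1.3, 3.25, 0.65) − 0.05·(12, 24.5, 4.9) = (0.7, 2.025, 0.405)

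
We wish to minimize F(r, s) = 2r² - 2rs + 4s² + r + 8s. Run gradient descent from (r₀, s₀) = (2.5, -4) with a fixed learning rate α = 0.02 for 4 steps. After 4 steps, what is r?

1.2686336

∇F = (4r - 2s + 1, -2r + 8s + 8)
(r₁, s₁) = (2.5, -4) − 0.02·(19, -29) = (2.12, -3.42)
(r₂, s₂) = (2.12, -3.42) − 0.02·(16.32, -23.6) = (1.7936, -2.948)
(r₃, s₃) = (1.7936, -2.948) − 0.02·(14.0704, -19.1712) = (1.512192, -2.564576)
(r₄, s₄) = (1.512192, -2.564576) − 0.02·(12.17792, -15.540992) = (1.2686336, -2.25375616)
r = 1.2686336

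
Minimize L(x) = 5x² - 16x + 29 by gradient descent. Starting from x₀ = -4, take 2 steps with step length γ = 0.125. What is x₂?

1.25

L′(x) = 10x - 16
Step 1: L′(-4) = -56; x₁ = -4 − 0.125·(-56) = 3
Step 2: L′(3) = 14; x₂ = 3 − 0.125·14 = 1.25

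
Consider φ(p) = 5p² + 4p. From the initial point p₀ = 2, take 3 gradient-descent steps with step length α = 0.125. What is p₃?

φ′(p) = 10p + 4
p₁ = 2 − 0.125·24 = -1
p₂ = -1 − 0.125·(-6) = -0.25
p₃ = -0.25 − 0.125·1.5 = -0.4375

-0.4375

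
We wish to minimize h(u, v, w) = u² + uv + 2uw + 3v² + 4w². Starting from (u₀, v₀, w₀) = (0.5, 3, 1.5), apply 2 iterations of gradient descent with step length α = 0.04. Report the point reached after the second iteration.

(0.0336, 1.7088, 0.6488)

∇h = (2u + v + 2w, u + 6v, 2u + 8w)
Step 1: at (0.5, 3, 1.5), ∇h = (7, 18.5, 13) → (0.5, 3, 1.5) − 0.04·(7, 18.5, 13) = (0.22, 2.26, 0.98)
Step 2: at (0.22, 2.26, 0.98), ∇h = (4.66, 13.78, 8.28) → (0.22, 2.26, 0.98) − 0.04·(4.66, 13.78, 8.28) = (0.0336, 1.7088, 0.6488)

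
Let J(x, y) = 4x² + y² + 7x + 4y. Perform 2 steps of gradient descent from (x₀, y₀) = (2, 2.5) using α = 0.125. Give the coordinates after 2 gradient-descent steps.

∇J = (8x + 7, 2y + 4)
(x₁, y₁) = (2, 2.5) − 0.125·(23, 9) = (-0.875, 1.375)
(x₂, y₂) = (-0.875, 1.375) − 0.125·(0, 6.75) = (-0.875, 0.53125)

(-0.875, 0.53125)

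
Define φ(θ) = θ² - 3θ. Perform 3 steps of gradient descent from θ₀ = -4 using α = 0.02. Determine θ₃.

-3.366048

φ′(θ) = 2θ - 3
θ₁ = -4 − 0.02·(-11) = -3.78
θ₂ = -3.78 − 0.02·(-10.56) = -3.5688
θ₃ = -3.5688 − 0.02·(-10.1376) = -3.366048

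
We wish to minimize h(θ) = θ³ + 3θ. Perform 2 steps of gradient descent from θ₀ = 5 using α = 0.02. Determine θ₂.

h′(θ) = 3θ² + 3
Step 1: h′(5) = 78; θ₁ = 5 − 0.02·78 = 3.44
Step 2: h′(3.44) = 38.5008; θ₂ = 3.44 − 0.02·38.5008 = 2.669984

2.669984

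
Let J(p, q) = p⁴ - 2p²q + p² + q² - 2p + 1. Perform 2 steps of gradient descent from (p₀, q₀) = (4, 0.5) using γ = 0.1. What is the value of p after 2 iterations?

3872.4016

∇J = (4p³ - 4pq + 2p - 2, -2p² + 2q)
Step 1: at (4, 0.5), ∇J = (254, -31) → (4, 0.5) − 0.1·(254, -31) = (-21.4, 3.6)
Step 2: at (-21.4, 3.6), ∇J = (-38938.016, -908.72) → (-21.4, 3.6) − 0.1·(-38938.016, -908.72) = (3872.4016, 94.472)
p = 3872.4016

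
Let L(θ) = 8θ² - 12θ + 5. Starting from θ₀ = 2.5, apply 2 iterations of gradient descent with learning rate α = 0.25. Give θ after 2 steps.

16.5

L′(θ) = 16θ - 12
θ₁ = 2.5 − 0.25·28 = -4.5
θ₂ = -4.5 − 0.25·(-84) = 16.5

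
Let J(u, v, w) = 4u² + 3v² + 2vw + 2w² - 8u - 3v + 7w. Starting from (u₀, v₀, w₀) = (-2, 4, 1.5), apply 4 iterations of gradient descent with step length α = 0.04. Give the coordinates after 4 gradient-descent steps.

(0.35855872, 1.6181248, -0.8069184)

∇J = (8u - 8, 6v + 2w - 3, 2v + 4w + 7)
Step 1: at (-2, 4, 1.5), ∇J = (-24, 24, 21) → (-2, 4, 1.5) − 0.04·(-24, 24, 21) = (-1.04, 3.04, 0.66)
Step 2: at (-1.04, 3.04, 0.66), ∇J = (-16.32, 16.56, 15.72) → (-1.04, 3.04, 0.66) − 0.04·(-16.32, 16.56, 15.72) = (-0.3872, 2.3776, 0.0312)
Step 3: at (-0.3872, 2.3776, 0.0312), ∇J = (-11.0976, 11.328, 11.88) → (-0.3872, 2.3776, 0.0312) − 0.04·(-11.0976, 11.328, 11.88) = (0.056704, 1.92448, -0.444)
Step 4: at (0.056704, 1.92448, -0.444), ∇J = (-7.546368, 7.65888, 9.07296) → (0.056704, 1.92448, -0.444) − 0.04·(-7.546368, 7.65888, 9.07296) = (0.35855872, 1.6181248, -0.8069184)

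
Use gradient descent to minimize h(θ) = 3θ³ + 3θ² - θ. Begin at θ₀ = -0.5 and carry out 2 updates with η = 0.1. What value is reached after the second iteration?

h′(θ) = 9θ² + 6θ - 1
Step 1: h′(-0.5) = -1.75; θ₁ = -0.5 − 0.1·(-1.75) = -0.325
Step 2: h′(-0.325) = -1.999375; θ₂ = -0.325 − 0.1·(-1.999375) = -0.1250625

-0.1250625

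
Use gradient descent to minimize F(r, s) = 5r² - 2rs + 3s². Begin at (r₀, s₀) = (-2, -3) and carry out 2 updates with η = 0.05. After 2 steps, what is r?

∇F = (10r - 2s, -2r + 6s)
Step 1: at (-2, -3), ∇F = (-14, -14) → (-2, -3) − 0.05·(-14, -14) = (-1.3, -2.3)
Step 2: at (-1.3, -2.3), ∇F = (-8.4, -11.2) → (-1.3, -2.3) − 0.05·(-8.4, -11.2) = (-0.88, -1.74)
r = -0.88

-0.88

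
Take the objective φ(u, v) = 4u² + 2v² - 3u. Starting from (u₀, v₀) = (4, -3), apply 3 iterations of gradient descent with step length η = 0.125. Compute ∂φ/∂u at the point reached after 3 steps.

∇φ = (8u - 3, 4v)
Step 1: at (4, -3), ∇φ = (29, -12) → (4, -3) − 0.125·(29, -12) = (0.375, -1.5)
Step 2: at (0.375, -1.5), ∇φ = (0, -6) → (0.375, -1.5) − 0.125·(0, -6) = (0.375, -0.75)
Step 3: at (0.375, -0.75), ∇φ = (0, -3) → (0.375, -0.75) − 0.125·(0, -3) = (0.375, -0.375)
∂φ/∂u at (0.375, -0.375) = 0

0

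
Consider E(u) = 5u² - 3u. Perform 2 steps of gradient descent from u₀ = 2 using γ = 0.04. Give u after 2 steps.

0.912

E′(u) = 10u - 3
u₁ = 2 − 0.04·17 = 1.32
u₂ = 1.32 − 0.04·10.2 = 0.912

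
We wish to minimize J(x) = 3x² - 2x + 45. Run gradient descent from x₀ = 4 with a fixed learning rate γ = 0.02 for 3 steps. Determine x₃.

J′(x) = 6x - 2
x₁ = 4 − 0.02·22 = 3.56
x₂ = 3.56 − 0.02·19.36 = 3.1728
x₃ = 3.1728 − 0.02·17.0368 = 2.832064

2.832064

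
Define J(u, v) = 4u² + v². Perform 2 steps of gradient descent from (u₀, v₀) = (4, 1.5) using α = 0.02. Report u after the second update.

2.8224

∇J = (8u, 2v)
Step 1: at (4, 1.5), ∇J = (32, 3) → (4, 1.5) − 0.02·(32, 3) = (3.36, 1.44)
Step 2: at (3.36, 1.44), ∇J = (26.88, 2.88) → (3.36, 1.44) − 0.02·(26.88, 2.88) = (2.8224, 1.3824)
u = 2.8224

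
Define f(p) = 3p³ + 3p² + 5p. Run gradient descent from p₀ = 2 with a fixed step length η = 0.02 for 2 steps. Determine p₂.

0.568152

f′(p) = 9p² + 6p + 5
Step 1: f′(2) = 53; p₁ = 2 − 0.02·53 = 0.94
Step 2: f′(0.94) = 18.5924; p₂ = 0.94 − 0.02·18.5924 = 0.568152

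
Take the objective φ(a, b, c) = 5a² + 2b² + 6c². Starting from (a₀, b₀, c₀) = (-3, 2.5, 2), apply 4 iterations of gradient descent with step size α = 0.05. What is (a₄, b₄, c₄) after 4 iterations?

(-0.1875, 1.024, 0.0512)

∇φ = (10a, 4b, 12c)
Step 1: at (-3, 2.5, 2), ∇φ = (-30, 10, 24) → (-3, 2.5, 2) − 0.05·(-30, 10, 24) = (-1.5, 2, 0.8)
Step 2: at (-1.5, 2, 0.8), ∇φ = (-15, 8, 9.6) → (-1.5, 2, 0.8) − 0.05·(-15, 8, 9.6) = (-0.75, 1.6, 0.32)
Step 3: at (-0.75, 1.6, 0.32), ∇φ = (-7.5, 6.4, 3.84) → (-0.75, 1.6, 0.32) − 0.05·(-7.5, 6.4, 3.84) = (-0.375, 1.28, 0.128)
Step 4: at (-0.375, 1.28, 0.128), ∇φ = (-3.75, 5.12, 1.536) → (-0.375, 1.28, 0.128) − 0.05·(-3.75, 5.12, 1.536) = (-0.1875, 1.024, 0.0512)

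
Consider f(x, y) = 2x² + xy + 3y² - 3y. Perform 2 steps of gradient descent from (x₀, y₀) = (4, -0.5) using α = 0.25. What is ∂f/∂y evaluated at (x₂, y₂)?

∇f = (4x + y, x + 6y - 3)
(x₁, y₁) = (4, -0.5) − 0.25·(15.5, -2) = (0.125, 0)
(x₂, y₂) = (0.125, 0) − 0.25·(0.5, -2.875) = (0, 0.71875)
∂f/∂y at (0, 0.71875) = 1.3125

1.3125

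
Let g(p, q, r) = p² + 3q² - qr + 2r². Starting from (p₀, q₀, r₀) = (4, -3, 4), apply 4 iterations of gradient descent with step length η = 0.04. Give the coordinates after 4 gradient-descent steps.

(2.86557184, -0.68938752, 1.76992256)

∇g = (2p, 6q - r, -q + 4r)
Step 1: at (4, -3, 4), ∇g = (8, -22, 19) → (4, -3, 4) − 0.04·(8, -22, 19) = (3.68, -2.12, 3.24)
Step 2: at (3.68, -2.12, 3.24), ∇g = (7.36, -15.96, 15.08) → (3.68, -2.12, 3.24) − 0.04·(7.36, -15.96, 15.08) = (3.3856, -1.4816, 2.6368)
Step 3: at (3.3856, -1.4816, 2.6368), ∇g = (6.7712, -11.5264, 12.0288) → (3.3856, -1.4816, 2.6368) − 0.04·(6.7712, -11.5264, 12.0288) = (3.114752, -1.020544, 2.155648)
Step 4: at (3.114752, -1.020544, 2.155648), ∇g = (6.229504, -8.278912, 9.643136) → (3.114752, -1.020544, 2.155648) − 0.04·(6.229504, -8.278912, 9.643136) = (2.86557184, -0.68938752, 1.76992256)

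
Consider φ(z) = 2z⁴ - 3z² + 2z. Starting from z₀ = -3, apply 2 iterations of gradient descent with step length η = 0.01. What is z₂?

φ′(z) = 8z³ - 6z + 2
Step 1: φ′(-3) = -196; z₁ = -3 − 0.01·(-196) = -1.04
Step 2: φ′(-1.04) = -0.758912; z₂ = -1.04 − 0.01·(-0.758912) = -1.03241088

-1.03241088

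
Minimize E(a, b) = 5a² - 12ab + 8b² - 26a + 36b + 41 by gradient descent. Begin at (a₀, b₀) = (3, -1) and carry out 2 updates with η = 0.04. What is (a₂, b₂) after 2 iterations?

(2.2832, -0.4368)

∇E = (10a - 12b - 26, -12a + 16b + 36)
(a₁, b₁) = (3, -1) − 0.04·(16, -16) = (2.36, -0.36)
(a₂, b₂) = (2.36, -0.36) − 0.04·(1.92, 1.92) = (2.2832, -0.4368)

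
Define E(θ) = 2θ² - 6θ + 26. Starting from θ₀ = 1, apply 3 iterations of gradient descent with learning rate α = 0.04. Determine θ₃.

1.203648

E′(θ) = 4θ - 6
Step 1: E′(1) = -2; θ₁ = 1 − 0.04·(-2) = 1.08
Step 2: E′(1.08) = -1.68; θ₂ = 1.08 − 0.04·(-1.68) = 1.1472
Step 3: E′(1.1472) = -1.4112; θ₃ = 1.1472 − 0.04·(-1.4112) = 1.203648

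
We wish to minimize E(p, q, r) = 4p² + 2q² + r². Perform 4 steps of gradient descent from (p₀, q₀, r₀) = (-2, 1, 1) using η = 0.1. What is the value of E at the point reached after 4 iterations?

∇E = (8p, 4q, 2r)
(p₁, q₁, r₁) = (-2, 1, 1) − 0.1·(-16, 4, 2) = (-0.4, 0.6, 0.8)
(p₂, q₂, r₂) = (-0.4, 0.6, 0.8) − 0.1·(-3.2, 2.4, 1.6) = (-0.08, 0.36, 0.64)
(p₃, q₃, r₃) = (-0.08, 0.36, 0.64) − 0.1·(-0.64, 1.44, 1.28) = (-0.016, 0.216, 0.512)
(p₄, q₄, r₄) = (-0.016, 0.216, 0.512) − 0.1·(-0.128, 0.864, 1.024) = (-0.0032, 0.1296, 0.4096)
E(-0.0032, 0.1296, 0.4096) = 0.20140544

0.20140544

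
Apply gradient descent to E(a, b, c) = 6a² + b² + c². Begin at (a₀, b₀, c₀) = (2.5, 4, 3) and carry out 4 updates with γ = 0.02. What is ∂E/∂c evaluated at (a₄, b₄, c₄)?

∇E = (12a, 2b, 2c)
(a₁, b₁, c₁) = (2.5, 4, 3) − 0.02·(30, 8, 6) = (1.9, 3.84, 2.88)
(a₂, b₂, c₂) = (1.9, 3.84, 2.88) − 0.02·(22.8, 7.68, 5.76) = (1.444, 3.6864, 2.7648)
(a₃, b₃, c₃) = (1.444, 3.6864, 2.7648) − 0.02·(17.328, 7.3728, 5.5296) = (1.09744, 3.538944, 2.654208)
(a₄, b₄, c₄) = (1.09744, 3.538944, 2.654208) − 0.02·(13.16928, 7.077888, 5.308416) = (0.8340544, 3.39738624, 2.54803968)
∂E/∂c at (0.8340544, 3.39738624, 2.54803968) = 5.09607936

5.09607936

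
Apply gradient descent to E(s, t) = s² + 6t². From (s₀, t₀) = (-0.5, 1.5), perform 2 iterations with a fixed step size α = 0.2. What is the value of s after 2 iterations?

∇E = (2s, 12t)
Step 1: at (-0.5, 1.5), ∇E = (-1, 18) → (-0.5, 1.5) − 0.2·(-1, 18) = (-0.3, -2.1)
Step 2: at (-0.3, -2.1), ∇E = (-0.6, -25.2) → (-0.3, -2.1) − 0.2·(-0.6, -25.2) = (-0.18, 2.94)
s = -0.18

-0.18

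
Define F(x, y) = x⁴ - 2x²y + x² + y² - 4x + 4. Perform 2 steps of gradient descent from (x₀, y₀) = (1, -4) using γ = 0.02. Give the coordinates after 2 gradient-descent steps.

∇F = (4x³ - 4xy + 2x - 4, -2x² + 2y)
Step 1: at (1, -4), ∇F = (18, -10) → (1, -4) − 0.02·(18, -10) = (0.64, -3.8)
Step 2: at (0.64, -3.8), ∇F = (8.056576, -8.4192) → (0.64, -3.8) − 0.02·(8.056576, -8.4192) = (0.47886848, -3.631616)

(0.47886848, -3.631616)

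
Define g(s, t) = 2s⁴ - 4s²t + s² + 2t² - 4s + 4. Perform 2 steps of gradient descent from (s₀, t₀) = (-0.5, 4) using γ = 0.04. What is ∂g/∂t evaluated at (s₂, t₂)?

∇g = (8s³ - 8st + 2s - 4, -4s² + 4t)
(s₁, t₁) = (-0.5, 4) − 0.04·(10, 15) = (-0.9, 3.4)
(s₂, t₂) = (-0.9, 3.4) − 0.04·(12.848, 10.36) = (-1.41392, 2.9856)
∂g/∂t at (-1.41392, 2.9856) = 3.9457209344

3.9457209344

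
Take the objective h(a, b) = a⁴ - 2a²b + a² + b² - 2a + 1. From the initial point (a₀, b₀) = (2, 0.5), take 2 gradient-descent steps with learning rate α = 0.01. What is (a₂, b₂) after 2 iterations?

(1.52824, 0.6164)

∇h = (4a³ - 4ab + 2a - 2, -2a² + 2b)
Step 1: at (2, 0.5), ∇h = (30, -7) → (2, 0.5) − 0.01·(30, -7) = (1.7, 0.57)
Step 2: at (1.7, 0.57), ∇h = (17.176, -4.64) → (1.7, 0.57) − 0.01·(17.176, -4.64) = (1.52824, 0.6164)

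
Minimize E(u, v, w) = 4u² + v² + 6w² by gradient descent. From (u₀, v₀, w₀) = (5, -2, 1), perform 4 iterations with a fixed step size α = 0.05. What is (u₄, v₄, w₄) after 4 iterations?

(0.648, -1.3122, 0.0256)

∇E = (8u, 2v, 12w)
Step 1: at (5, -2, 1), ∇E = (40, -4, 12) → (5, -2, 1) − 0.05·(40, -4, 12) = (3, -1.8, 0.4)
Step 2: at (3, -1.8, 0.4), ∇E = (24, -3.6, 4.8) → (3, -1.8, 0.4) − 0.05·(24, -3.6, 4.8) = (1.8, -1.62, 0.16)
Step 3: at (1.8, -1.62, 0.16), ∇E = (14.4, -3.24, 1.92) → (1.8, -1.62, 0.16) − 0.05·(14.4, -3.24, 1.92) = (1.08, -1.458, 0.064)
Step 4: at (1.08, -1.458, 0.064), ∇E = (8.64, -2.916, 0.768) → (1.08, -1.458, 0.064) − 0.05·(8.64, -2.916, 0.768) = (0.648, -1.3122, 0.0256)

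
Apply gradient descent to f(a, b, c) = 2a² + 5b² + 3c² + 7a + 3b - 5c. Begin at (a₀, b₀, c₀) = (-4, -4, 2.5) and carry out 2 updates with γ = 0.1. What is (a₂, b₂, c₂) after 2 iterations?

∇f = (4a + 7, 10b + 3, 6c - 5)
Step 1: at (-4, -4, 2.5), ∇f = (-9, -37, 10) → (-4, -4, 2.5) − 0.1·(-9, -37, 10) = (-3.1, -0.3, 1.5)
Step 2: at (-3.1, -0.3, 1.5), ∇f = (-5.4, 0, 4) → (-3.1, -0.3, 1.5) − 0.1·(-5.4, 0, 4) = (-2.56, -0.3, 1.1)

(-2.56, -0.3, 1.1)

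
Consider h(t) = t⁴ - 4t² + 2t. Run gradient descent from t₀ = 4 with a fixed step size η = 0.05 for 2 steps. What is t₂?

67.4834

h′(t) = 4t³ - 8t + 2
Step 1: h′(4) = 226; t₁ = 4 − 0.05·226 = -7.3
Step 2: h′(-7.3) = -1495.668; t₂ = -7.3 − 0.05·(-1495.668) = 67.4834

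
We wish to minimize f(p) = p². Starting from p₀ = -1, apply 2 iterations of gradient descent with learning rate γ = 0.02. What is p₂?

-0.9216

f′(p) = 2p
Step 1: f′(-1) = -2; p₁ = -1 − 0.02·(-2) = -0.96
Step 2: f′(-0.96) = -1.92; p₂ = -0.96 − 0.02·(-1.92) = -0.9216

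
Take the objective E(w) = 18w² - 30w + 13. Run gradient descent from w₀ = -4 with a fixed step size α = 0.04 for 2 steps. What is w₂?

-0.1024

E′(w) = 36w - 30
w₁ = -4 − 0.04·(-174) = 2.96
w₂ = 2.96 − 0.04·76.56 = -0.1024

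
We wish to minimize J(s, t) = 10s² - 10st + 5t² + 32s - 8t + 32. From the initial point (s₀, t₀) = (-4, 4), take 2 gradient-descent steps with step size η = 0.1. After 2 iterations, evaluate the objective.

1667.2

∇J = (20s - 10t + 32, -10s + 10t - 8)
(s₁, t₁) = (-4, 4) − 0.1·(-88, 72) = (4.8, -3.2)
(s₂, t₂) = (4.8, -3.2) − 0.1·(160, -88) = (-11.2, 5.6)
J(-11.2, 5.6) = 1667.2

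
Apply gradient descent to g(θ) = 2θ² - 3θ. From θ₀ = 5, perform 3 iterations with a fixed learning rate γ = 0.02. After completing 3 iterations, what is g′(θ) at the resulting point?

13.237696

g′(θ) = 4θ - 3
θ₁ = 5 − 0.02·17 = 4.66
θ₂ = 4.66 − 0.02·15.64 = 4.3472
θ₃ = 4.3472 − 0.02·14.3888 = 4.059424
g′(θ) at (4.059424) = 13.237696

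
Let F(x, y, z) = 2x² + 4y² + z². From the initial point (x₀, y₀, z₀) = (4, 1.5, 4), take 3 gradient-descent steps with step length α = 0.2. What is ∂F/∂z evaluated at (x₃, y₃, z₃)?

1.728

∇F = (4x, 8y, 2z)
Step 1: at (4, 1.5, 4), ∇F = (16, 12, 8) → (4, 1.5, 4) − 0.2·(16, 12, 8) = (0.8, -0.9, 2.4)
Step 2: at (0.8, -0.9, 2.4), ∇F = (3.2, -7.2, 4.8) → (0.8, -0.9, 2.4) − 0.2·(3.2, -7.2, 4.8) = (0.16, 0.54, 1.44)
Step 3: at (0.16, 0.54, 1.44), ∇F = (0.64, 4.32, 2.88) → (0.16, 0.54, 1.44) − 0.2·(0.64, 4.32, 2.88) = (0.032, -0.324, 0.864)
∂F/∂z at (0.032, -0.324, 0.864) = 1.728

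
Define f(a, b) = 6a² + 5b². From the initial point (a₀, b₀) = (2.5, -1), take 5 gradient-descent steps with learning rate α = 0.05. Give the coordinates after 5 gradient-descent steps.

∇f = (12a, 10b)
(a₁, b₁) = (2.5, -1) − 0.05·(30, -10) = (1, -0.5)
(a₂, b₂) = (1, -0.5) − 0.05·(12, -5) = (0.4, -0.25)
(a₃, b₃) = (0.4, -0.25) − 0.05·(4.8, -2.5) = (0.16, -0.125)
(a₄, b₄) = (0.16, -0.125) − 0.05·(1.92, -1.25) = (0.064, -0.0625)
(a₅, b₅) = (0.064, -0.0625) − 0.05·(0.768, -0.625) = (0.0256, -0.03125)

(0.0256, -0.03125)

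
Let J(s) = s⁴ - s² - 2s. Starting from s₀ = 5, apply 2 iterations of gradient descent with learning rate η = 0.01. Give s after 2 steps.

0.14233088

J′(s) = 4s³ - 2s - 2
s₁ = 5 − 0.01·488 = 0.12
s₂ = 0.12 − 0.01·(-2.233088) = 0.14233088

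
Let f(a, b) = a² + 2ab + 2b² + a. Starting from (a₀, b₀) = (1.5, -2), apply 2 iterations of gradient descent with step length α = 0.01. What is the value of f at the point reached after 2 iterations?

5.279013

∇f = (2a + 2b + 1, 2a + 4b)
(a₁, b₁) = (1.5, -2) − 0.01·(0, -5) = (1.5, -1.95)
(a₂, b₂) = (1.5, -1.95) − 0.01·(0.1, -4.8) = (1.499, -1.902)
f(1.499, -1.902) = 5.279013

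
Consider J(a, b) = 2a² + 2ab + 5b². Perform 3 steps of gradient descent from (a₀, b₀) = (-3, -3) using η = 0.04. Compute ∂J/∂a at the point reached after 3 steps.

-6.392448

∇J = (4a + 2b, 2a + 10b)
Step 1: at (-3, -3), ∇J = (-18, -36) → (-3, -3) − 0.04·(-18, -36) = (-2.28, -1.56)
Step 2: at (-2.28, -1.56), ∇J = (-12.24, -20.16) → (-2.28, -1.56) − 0.04·(-12.24, -20.16) = (-1.7904, -0.7536)
Step 3: at (-1.7904, -0.7536), ∇J = (-8.6688, -11.1168) → (-1.7904, -0.7536) − 0.04·(-8.6688, -11.1168) = (-1.443648, -0.308928)
∂J/∂a at (-1.443648, -0.308928) = -6.392448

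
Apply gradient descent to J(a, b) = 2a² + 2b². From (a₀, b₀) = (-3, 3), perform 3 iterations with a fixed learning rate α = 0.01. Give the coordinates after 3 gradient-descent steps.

(-2.654208, 2.654208)

∇J = (4a, 4b)
Step 1: at (-3, 3), ∇J = (-12, 12) → (-3, 3) − 0.01·(-12, 12) = (-2.88, 2.88)
Step 2: at (-2.88, 2.88), ∇J = (-11.52, 11.52) → (-2.88, 2.88) − 0.01·(-11.52, 11.52) = (-2.7648, 2.7648)
Step 3: at (-2.7648, 2.7648), ∇J = (-11.0592, 11.0592) → (-2.7648, 2.7648) − 0.01·(-11.0592, 11.0592) = (-2.654208, 2.654208)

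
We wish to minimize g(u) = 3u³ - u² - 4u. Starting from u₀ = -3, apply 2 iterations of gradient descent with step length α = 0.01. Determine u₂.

-5.186801

g′(u) = 9u² - 2u - 4
u₁ = -3 − 0.01·83 = -3.83
u₂ = -3.83 − 0.01·135.6801 = -5.186801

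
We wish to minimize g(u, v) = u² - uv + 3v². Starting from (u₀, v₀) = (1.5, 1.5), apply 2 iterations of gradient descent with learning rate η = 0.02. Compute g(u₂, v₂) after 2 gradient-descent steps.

4.76374284

∇g = (2u - v, -u + 6v)
Step 1: at (1.5, 1.5), ∇g = (1.5, 7.5) → (1.5, 1.5) − 0.02·(1.5, 7.5) = (1.47, 1.35)
Step 2: at (1.47, 1.35), ∇g = (1.59, 6.63) → (1.47, 1.35) − 0.02·(1.59, 6.63) = (1.4382, 1.2174)
g(1.4382, 1.2174) = 4.76374284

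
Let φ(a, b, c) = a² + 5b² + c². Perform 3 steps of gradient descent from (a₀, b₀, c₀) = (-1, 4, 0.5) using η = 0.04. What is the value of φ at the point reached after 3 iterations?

∇φ = (2a, 10b, 2c)
(a₁, b₁, c₁) = (-1, 4, 0.5) − 0.04·(-2, 40, 1) = (-0.92, 2.4, 0.46)
(a₂, b₂, c₂) = (-0.92, 2.4, 0.46) − 0.04·(-1.84, 24, 0.92) = (-0.8464, 1.44, 0.4232)
(a₃, b₃, c₃) = (-0.8464, 1.44, 0.4232) − 0.04·(-1.6928, 14.4, 0.8464) = (-0.778688, 0.864, 0.389344)
φ(-0.778688, 0.864, 0.389344) = 4.49042375168

4.49042375168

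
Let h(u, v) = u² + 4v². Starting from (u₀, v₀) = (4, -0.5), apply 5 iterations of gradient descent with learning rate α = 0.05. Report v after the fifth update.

-0.03888

∇h = (2u, 8v)
Step 1: at (4, -0.5), ∇h = (8, -4) → (4, -0.5) − 0.05·(8, -4) = (3.6, -0.3)
Step 2: at (3.6, -0.3), ∇h = (7.2, -2.4) → (3.6, -0.3) − 0.05·(7.2, -2.4) = (3.24, -0.18)
Step 3: at (3.24, -0.18), ∇h = (6.48, -1.44) → (3.24, -0.18) − 0.05·(6.48, -1.44) = (2.916, -0.108)
Step 4: at (2.916, -0.108), ∇h = (5.832, -0.864) → (2.916, -0.108) − 0.05·(5.832, -0.864) = (2.6244, -0.0648)
Step 5: at (2.6244, -0.0648), ∇h = (5.2488, -0.5184) → (2.6244, -0.0648) − 0.05·(5.2488, -0.5184) = (2.36196, -0.03888)
v = -0.03888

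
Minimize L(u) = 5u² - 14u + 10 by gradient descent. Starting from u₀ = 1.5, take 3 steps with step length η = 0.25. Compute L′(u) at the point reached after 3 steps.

-3.375

L′(u) = 10u - 14
Step 1: L′(1.5) = 1; u₁ = 1.5 − 0.25·1 = 1.25
Step 2: L′(1.25) = -1.5; u₂ = 1.25 − 0.25·(-1.5) = 1.625
Step 3: L′(1.625) = 2.25; u₃ = 1.625 − 0.25·2.25 = 1.0625
L′(u) at (1.0625) = -3.375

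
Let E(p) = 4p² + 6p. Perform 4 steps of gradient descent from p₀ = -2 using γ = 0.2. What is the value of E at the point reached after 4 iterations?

-2.145024

E′(p) = 8p + 6
p₁ = -2 − 0.2·(-10) = 0
p₂ = 0 − 0.2·6 = -1.2
p₃ = -1.2 − 0.2·(-3.6) = -0.48
p₄ = -0.48 − 0.2·2.16 = -0.912
E(-0.912) = -2.145024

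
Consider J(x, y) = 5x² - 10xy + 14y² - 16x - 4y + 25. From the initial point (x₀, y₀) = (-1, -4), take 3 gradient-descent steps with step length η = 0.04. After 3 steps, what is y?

∇J = (10x - 10y - 16, -10x + 28y - 4)
Step 1: at (-1, -4), ∇J = (14, -106) → (-1, -4) − 0.04·(14, -106) = (-1.56, 0.24)
Step 2: at (-1.56, 0.24), ∇J = (-34, 18.32) → (-1.56, 0.24) − 0.04·(-34, 18.32) = (-0.2, -0.4928)
Step 3: at (-0.2, -0.4928), ∇J = (-13.072, -15.7984) → (-0.2, -0.4928) − 0.04·(-13.072, -15.7984) = (0.32288, 0.139136)
y = 0.139136

0.139136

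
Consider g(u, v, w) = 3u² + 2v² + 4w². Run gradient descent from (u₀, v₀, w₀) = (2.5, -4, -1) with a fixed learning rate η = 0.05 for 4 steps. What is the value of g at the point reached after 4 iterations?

∇g = (6u, 4v, 8w)
(u₁, v₁, w₁) = (2.5, -4, -1) − 0.05·(15, -16, -8) = (1.75, -3.2, -0.6)
(u₂, v₂, w₂) = (1.75, -3.2, -0.6) − 0.05·(10.5, -12.8, -4.8) = (1.225, -2.56, -0.36)
(u₃, v₃, w₃) = (1.225, -2.56, -0.36) − 0.05·(7.35, -10.24, -2.88) = (0.8575, -2.048, -0.216)
(u₄, v₄, w₄) = (0.8575, -2.048, -0.216) − 0.05·(5.145, -8.192, -1.728) = (0.60025, -1.6384, -0.1296)
g(0.60025, -1.6384, -0.1296) = 6.5167939475

6.5167939475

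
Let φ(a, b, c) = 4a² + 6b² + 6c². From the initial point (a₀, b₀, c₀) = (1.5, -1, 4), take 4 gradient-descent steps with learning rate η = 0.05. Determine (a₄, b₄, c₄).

(0.1944, -0.0256, 0.1024)

∇φ = (8a, 12b, 12c)
Step 1: at (1.5, -1, 4), ∇φ = (12, -12, 48) → (1.5, -1, 4) − 0.05·(12, -12, 48) = (0.9, -0.4, 1.6)
Step 2: at (0.9, -0.4, 1.6), ∇φ = (7.2, -4.8, 19.2) → (0.9, -0.4, 1.6) − 0.05·(7.2, -4.8, 19.2) = (0.54, -0.16, 0.64)
Step 3: at (0.54, -0.16, 0.64), ∇φ = (4.32, -1.92, 7.68) → (0.54, -0.16, 0.64) − 0.05·(4.32, -1.92, 7.68) = (0.324, -0.064, 0.256)
Step 4: at (0.324, -0.064, 0.256), ∇φ = (2.592, -0.768, 3.072) → (0.324, -0.064, 0.256) − 0.05·(2.592, -0.768, 3.072) = (0.1944, -0.0256, 0.1024)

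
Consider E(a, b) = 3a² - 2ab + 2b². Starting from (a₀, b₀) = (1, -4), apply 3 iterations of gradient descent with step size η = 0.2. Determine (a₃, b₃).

∇E = (6a - 2b, -2a + 4b)
(a₁, b₁) = (1, -4) − 0.2·(14, -18) = (-1.8, -0.4)
(a₂, b₂) = (-1.8, -0.4) − 0.2·(-10, 2) = (0.2, -0.8)
(a₃, b₃) = (0.2, -0.8) − 0.2·(2.8, -3.6) = (-0.36, -0.08)

(-0.36, -0.08)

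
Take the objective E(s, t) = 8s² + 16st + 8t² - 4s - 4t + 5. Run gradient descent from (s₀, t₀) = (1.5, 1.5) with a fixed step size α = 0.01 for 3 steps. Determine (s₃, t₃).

∇E = (16s + 16t - 4, 16s + 16t - 4)
(s₁, t₁) = (1.5, 1.5) − 0.01·(44, 44) = (1.06, 1.06)
(s₂, t₂) = (1.06, 1.06) − 0.01·(29.92, 29.92) = (0.7608, 0.7608)
(s₃, t₃) = (0.7608, 0.7608) − 0.01·(20.3456, 20.3456) = (0.557344, 0.557344)

(0.557344, 0.557344)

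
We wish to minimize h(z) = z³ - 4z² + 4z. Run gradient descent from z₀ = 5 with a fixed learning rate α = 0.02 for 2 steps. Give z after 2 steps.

h′(z) = 3z² - 8z + 4
z₁ = 5 − 0.02·39 = 4.22
z₂ = 4.22 − 0.02·23.6652 = 3.746696

3.746696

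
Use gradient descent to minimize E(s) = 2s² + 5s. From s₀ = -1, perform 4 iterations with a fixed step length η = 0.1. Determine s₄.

-1.2176

E′(s) = 4s + 5
s₁ = -1 − 0.1·1 = -1.1
s₂ = -1.1 − 0.1·0.6 = -1.16
s₃ = -1.16 − 0.1·0.36 = -1.196
s₄ = -1.196 − 0.1·0.216 = -1.2176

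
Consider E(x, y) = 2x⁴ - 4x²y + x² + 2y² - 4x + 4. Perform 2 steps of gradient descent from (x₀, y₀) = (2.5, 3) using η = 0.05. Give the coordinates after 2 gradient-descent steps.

∇E = (8x³ - 8xy + 2x - 4, -4x² + 4y)
Step 1: at (2.5, 3), ∇E = (66, -13) → (2.5, 3) − 0.05·(66, -13) = (-0.8, 3.65)
Step 2: at (-0.8, 3.65), ∇E = (13.664, 12.04) → (-0.8, 3.65) − 0.05·(13.664, 12.04) = (-1.4832, 3.048)

(-1.4832, 3.048)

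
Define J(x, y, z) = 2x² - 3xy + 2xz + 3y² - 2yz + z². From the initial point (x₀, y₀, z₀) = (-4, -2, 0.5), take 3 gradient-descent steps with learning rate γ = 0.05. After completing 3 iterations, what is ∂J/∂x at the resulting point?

∇J = (4x - 3y + 2z, -3x + 6y - 2z, 2x - 2y + 2z)
(x₁, y₁, z₁) = (-4, -2, 0.5) − 0.05·(-9, -1, -3) = (-3.55, -1.95, 0.65)
(x₂, y₂, z₂) = (-3.55, -1.95, 0.65) − 0.05·(-7.05, -2.35, -1.9) = (-3.1975, -1.8325, 0.745)
(x₃, y₃, z₃) = (-3.1975, -1.8325, 0.745) − 0.05·(-5.8025, -2.8925, -1.24) = (-2.907375, -1.687875, 0.807)
∂J/∂x at (-2.907375, -1.687875, 0.807) = -4.951875

-4.951875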